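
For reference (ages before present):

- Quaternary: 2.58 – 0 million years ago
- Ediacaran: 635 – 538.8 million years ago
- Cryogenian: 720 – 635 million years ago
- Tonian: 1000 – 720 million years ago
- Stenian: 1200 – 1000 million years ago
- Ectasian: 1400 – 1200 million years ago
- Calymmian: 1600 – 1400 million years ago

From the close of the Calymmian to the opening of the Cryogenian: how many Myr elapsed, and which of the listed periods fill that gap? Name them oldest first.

680 million years; Ectasian, Stenian, Tonian

End of Calymmian = 1400 Ma; start of Cryogenian = 720 Ma.
Gap = 1400 − 720 = 680 Myr.
Periods wholly inside 1400–720 Ma: Ectasian (1400–1200), Stenian (1200–1000), Tonian (1000–720).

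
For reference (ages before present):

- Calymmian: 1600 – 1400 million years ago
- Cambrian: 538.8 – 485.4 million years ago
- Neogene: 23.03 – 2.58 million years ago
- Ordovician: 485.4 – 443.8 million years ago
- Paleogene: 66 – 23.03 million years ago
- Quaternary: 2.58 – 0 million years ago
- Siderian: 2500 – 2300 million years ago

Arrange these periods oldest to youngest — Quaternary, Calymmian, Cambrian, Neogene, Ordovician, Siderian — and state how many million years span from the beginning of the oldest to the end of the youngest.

Siderian → Calymmian → Cambrian → Ordovician → Neogene → Quaternary; total span 2500 Myr

Start ages (Ma): Siderian 2500, Calymmian 1600, Cambrian 538.8, Ordovician 485.4, Neogene 23.03, Quaternary 2.58.
Ordered oldest to youngest: Siderian, Calymmian, Cambrian, Ordovician, Neogene, Quaternary.
Span = 2500 − 0 = 2500 Myr.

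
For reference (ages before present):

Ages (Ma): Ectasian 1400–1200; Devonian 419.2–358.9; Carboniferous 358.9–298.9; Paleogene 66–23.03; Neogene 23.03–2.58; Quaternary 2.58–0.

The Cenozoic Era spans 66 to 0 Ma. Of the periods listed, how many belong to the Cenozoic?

Periods inside 66–0 Ma: Paleogene, Neogene, Quaternary — 3 in total.

3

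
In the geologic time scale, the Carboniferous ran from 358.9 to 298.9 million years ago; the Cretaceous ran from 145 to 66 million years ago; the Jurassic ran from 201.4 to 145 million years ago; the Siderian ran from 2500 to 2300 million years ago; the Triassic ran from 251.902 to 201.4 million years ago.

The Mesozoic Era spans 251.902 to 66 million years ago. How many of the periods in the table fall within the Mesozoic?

Periods inside 251.902–66 Ma: Triassic, Jurassic, Cretaceous — 3 in total.

3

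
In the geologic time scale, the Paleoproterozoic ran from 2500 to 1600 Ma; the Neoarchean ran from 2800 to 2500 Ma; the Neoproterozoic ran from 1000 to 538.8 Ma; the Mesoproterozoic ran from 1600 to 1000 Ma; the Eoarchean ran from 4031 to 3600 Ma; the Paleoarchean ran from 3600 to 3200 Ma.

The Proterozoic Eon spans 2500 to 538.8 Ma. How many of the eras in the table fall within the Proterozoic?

Eras inside 2500–538.8 Ma: Paleoproterozoic, Mesoproterozoic, Neoproterozoic — 3 in total.

3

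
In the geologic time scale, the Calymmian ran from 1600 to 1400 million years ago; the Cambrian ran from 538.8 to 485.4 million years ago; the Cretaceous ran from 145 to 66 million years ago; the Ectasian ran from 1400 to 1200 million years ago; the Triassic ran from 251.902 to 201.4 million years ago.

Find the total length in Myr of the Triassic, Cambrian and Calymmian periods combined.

303.902 million years

Duration is start − end for each: (251.902 − 201.4) + (538.8 − 485.4) + (1600 − 1400).
That is 50.502 + 53.4 + 200, which totals 303.902 million years.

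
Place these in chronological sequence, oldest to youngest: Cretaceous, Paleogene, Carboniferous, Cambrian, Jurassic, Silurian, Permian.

Era membership (oldest first within each) — Paleozoic: Cambrian, Silurian, Carboniferous, Permian; Mesozoic: Jurassic, Cretaceous; Cenozoic: Paleogene. Paleozoic precedes Mesozoic, which precedes Cenozoic. Concatenating the groups in that era order gives oldest to youngest directly.

Cambrian → Silurian → Carboniferous → Permian → Jurassic → Cretaceous → Paleogene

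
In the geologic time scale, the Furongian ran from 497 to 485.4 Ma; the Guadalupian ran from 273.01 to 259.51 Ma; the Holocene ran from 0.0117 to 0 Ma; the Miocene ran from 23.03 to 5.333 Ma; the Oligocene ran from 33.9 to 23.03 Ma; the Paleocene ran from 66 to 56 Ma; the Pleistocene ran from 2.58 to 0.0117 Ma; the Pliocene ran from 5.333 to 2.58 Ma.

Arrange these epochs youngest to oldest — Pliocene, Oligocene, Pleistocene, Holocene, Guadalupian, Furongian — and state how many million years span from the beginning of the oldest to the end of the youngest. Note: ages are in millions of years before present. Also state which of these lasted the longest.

Holocene, Pleistocene, Pliocene, Oligocene, Guadalupian, Furongian; total span 497 Myr; longest is Guadalupian

Start ages (Ma): Furongian 497, Guadalupian 273.01, Oligocene 33.9, Pliocene 5.333, Pleistocene 2.58, Holocene 0.0117.
Ordered youngest to oldest: Holocene, Pleistocene, Pliocene, Oligocene, Guadalupian, Furongian.
Span = 497 − 0 = 497 Myr.
Durations: Guadalupian 13.5, Holocene 0.0117, Furongian 11.6, Pliocene 2.753, Oligocene 10.87, Pleistocene 2.5683 → longest is Guadalupian (13.5 Myr).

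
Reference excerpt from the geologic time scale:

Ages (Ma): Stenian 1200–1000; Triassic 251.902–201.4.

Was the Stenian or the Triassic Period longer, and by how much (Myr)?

Stenian, by 149.498 million years

Stenian: 1200 − 1000 = 200 Myr.
Triassic: 251.902 − 201.4 = 50.502 Myr.
Difference: 200 − 50.502 = 149.498 Myr, so the Stenian was longer.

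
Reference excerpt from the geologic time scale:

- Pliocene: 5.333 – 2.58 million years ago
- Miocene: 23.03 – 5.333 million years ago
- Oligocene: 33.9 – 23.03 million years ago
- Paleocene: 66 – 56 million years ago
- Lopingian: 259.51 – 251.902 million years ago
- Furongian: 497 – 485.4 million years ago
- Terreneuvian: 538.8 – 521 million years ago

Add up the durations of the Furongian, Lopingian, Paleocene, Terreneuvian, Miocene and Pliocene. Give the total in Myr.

Duration is start − end for each: (497 − 485.4) + (259.51 − 251.902) + (66 − 56) + (538.8 − 521) + (23.03 − 5.333) + (5.333 − 2.58).
That is 11.6 + 7.608 + 10 + 17.8 + 17.697 + 2.753, which totals 67.458 million years.

67.458 million years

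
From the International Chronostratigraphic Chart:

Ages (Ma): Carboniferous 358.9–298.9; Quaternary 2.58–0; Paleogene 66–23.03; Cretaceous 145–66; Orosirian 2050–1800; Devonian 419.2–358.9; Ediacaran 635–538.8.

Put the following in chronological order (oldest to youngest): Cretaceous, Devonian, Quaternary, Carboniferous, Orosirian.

Orosirian, Devonian, Carboniferous, Cretaceous, Quaternary

Read off each span (Ma): Cretaceous 145–66; Devonian 419.2–358.9; Quaternary 2.58–0; Carboniferous 358.9–298.9; Orosirian 2050–1800.
Larger Ma is older, so oldest→youngest is Orosirian, Devonian, Carboniferous, Cretaceous, Quaternary.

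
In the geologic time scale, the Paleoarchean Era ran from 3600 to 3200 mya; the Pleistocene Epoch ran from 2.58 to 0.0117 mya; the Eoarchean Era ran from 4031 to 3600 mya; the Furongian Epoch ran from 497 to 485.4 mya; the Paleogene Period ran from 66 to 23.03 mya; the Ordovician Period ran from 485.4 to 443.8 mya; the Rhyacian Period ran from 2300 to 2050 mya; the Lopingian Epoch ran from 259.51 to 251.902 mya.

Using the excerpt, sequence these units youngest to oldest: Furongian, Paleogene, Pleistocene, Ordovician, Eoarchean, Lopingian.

Pleistocene, then Paleogene, then Lopingian, then Ordovician, then Furongian, then Eoarchean

Read off each span (Ma): Furongian 497–485.4; Paleogene 66–23.03; Pleistocene 2.58–0.0117; Ordovician 485.4–443.8; Eoarchean 4031–3600; Lopingian 259.51–251.902.
Larger Ma is older, so oldest→youngest is Eoarchean, Furongian, Ordovician, Lopingian, Paleogene, Pleistocene; reverse it for youngest→oldest.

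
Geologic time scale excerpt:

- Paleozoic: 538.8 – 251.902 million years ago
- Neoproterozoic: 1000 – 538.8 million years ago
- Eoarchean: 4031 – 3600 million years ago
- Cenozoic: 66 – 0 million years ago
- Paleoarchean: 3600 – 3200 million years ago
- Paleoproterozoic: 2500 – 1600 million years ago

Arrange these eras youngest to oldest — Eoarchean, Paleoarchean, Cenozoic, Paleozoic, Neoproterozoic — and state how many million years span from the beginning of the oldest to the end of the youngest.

From the excerpt: Eoarchean 4031–3600; Paleoarchean 3600–3200; Cenozoic 66–0; Paleozoic 538.8–251.902; Neoproterozoic 1000–538.8 (Ma).
Larger Ma is earlier, so the oldest is Eoarchean and the youngest is Cenozoic; youngest to oldest: Cenozoic, Paleozoic, Neoproterozoic, Paleoarchean, Eoarchean.
Oldest start 4031 minus youngest end 0 gives 4031 Myr overall.

Cenozoic → Paleozoic → Neoproterozoic → Paleoarchean → Eoarchean; total span 4031 Myr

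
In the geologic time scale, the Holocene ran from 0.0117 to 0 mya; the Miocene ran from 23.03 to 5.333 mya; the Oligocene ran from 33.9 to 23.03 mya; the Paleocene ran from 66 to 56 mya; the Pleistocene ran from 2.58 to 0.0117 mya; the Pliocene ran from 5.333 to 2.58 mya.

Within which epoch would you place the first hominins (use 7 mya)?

7 Ma lies between 23.03 and 5.333 Ma, so it falls in the Miocene.

Miocene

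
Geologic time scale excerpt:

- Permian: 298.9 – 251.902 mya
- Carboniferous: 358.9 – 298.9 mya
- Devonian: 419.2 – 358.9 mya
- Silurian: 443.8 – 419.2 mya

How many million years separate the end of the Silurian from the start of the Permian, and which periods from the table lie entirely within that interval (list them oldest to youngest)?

The Silurian closes at 419.2 Ma and the Permian opens at 298.9 Ma, so the interval is 419.2 − 298.9 = 120.3 Myr.
A period fits inside if it starts at or after 419.2 Ma and ends at or before 298.9 Ma; oldest first that gives Devonian, Carboniferous.

120.3 million years; Devonian, Carboniferous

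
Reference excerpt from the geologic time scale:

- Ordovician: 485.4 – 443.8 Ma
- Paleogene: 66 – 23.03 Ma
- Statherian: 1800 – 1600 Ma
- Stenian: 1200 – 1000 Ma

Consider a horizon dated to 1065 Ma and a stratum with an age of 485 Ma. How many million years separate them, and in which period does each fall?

Elapsed time: 1065 − 485 = 580 Myr.
1065 Ma lies within 1200–1000 Ma: Stenian.
485 Ma lies within 485.4–443.8 Ma: Ordovician.

580 million years apart; the first in the Stenian, the second in the Ordovician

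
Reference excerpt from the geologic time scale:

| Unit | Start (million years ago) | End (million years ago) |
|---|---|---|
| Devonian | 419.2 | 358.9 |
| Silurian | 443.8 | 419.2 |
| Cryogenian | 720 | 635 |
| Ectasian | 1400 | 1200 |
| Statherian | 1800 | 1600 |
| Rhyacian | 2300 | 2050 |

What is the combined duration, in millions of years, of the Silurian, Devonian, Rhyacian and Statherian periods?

534.9 million years

Each duration: Silurian = 24.6; Devonian = 60.3; Rhyacian = 250; Statherian = 200.
Sum: 24.6 + 60.3 + 250 + 200 = 534.9 Myr.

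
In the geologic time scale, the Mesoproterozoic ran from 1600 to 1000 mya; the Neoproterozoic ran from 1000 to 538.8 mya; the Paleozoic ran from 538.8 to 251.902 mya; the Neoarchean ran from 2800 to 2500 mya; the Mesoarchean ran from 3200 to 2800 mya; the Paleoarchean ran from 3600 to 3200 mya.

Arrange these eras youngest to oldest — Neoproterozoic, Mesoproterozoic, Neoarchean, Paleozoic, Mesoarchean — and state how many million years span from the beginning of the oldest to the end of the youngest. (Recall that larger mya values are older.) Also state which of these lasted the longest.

Paleozoic → Neoproterozoic → Mesoproterozoic → Neoarchean → Mesoarchean; total span 2948.098 Myr; longest is Mesoproterozoic

From the excerpt: Neoproterozoic 1000–538.8; Mesoproterozoic 1600–1000; Neoarchean 2800–2500; Paleozoic 538.8–251.902; Mesoarchean 3200–2800 (Ma).
Larger Ma is earlier, so the oldest is Mesoarchean and the youngest is Paleozoic; youngest to oldest: Paleozoic, Neoproterozoic, Mesoproterozoic, Neoarchean, Mesoarchean.
Oldest start 3200 minus youngest end 251.902 gives 2948.098 Myr overall.
Individual lengths (start − end): Mesoproterozoic 600; Neoarchean 300; Mesoarchean 400; Neoproterozoic 461.2; Paleozoic 286.898. The largest is Mesoproterozoic at 600 Myr.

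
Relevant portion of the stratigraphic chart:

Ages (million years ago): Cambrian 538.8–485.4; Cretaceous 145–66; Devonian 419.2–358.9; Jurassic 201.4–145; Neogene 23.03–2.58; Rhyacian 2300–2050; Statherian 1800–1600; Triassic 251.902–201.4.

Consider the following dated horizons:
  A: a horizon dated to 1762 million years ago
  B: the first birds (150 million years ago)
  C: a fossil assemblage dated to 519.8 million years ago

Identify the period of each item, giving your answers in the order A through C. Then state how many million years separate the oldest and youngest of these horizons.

A — Statherian; B — Jurassic; C — Cambrian; span 1612 million years

A: 1762 Ma lies in 1800–1600 Ma, so Statherian.
B: 150 Ma lies in 201.4–145 Ma, so Jurassic.
C: 519.8 Ma lies in 538.8–485.4 Ma, so Cambrian.
Oldest = 1762 Ma, youngest = 150 Ma → span 1612 Myr.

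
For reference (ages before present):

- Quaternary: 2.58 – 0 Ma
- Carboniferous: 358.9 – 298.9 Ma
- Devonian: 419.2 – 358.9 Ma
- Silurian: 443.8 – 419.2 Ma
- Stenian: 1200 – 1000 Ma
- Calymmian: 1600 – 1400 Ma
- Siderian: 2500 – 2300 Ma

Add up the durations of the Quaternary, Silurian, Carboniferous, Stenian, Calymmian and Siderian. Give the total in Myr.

687.18 million years

Each duration: Quaternary = 2.58; Silurian = 24.6; Carboniferous = 60; Stenian = 200; Calymmian = 200; Siderian = 200.
Sum: 2.58 + 24.6 + 60 + 200 + 200 + 200 = 687.18 Myr.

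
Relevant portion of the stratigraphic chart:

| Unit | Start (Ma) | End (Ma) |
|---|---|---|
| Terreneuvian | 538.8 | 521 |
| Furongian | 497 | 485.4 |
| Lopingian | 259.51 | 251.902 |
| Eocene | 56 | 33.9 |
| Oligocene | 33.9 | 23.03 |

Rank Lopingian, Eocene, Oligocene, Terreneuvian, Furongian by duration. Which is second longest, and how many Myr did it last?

Start − end for each: Lopingian 259.51 − 251.902 = 7.608; Eocene 56 − 33.9 = 22.1; Oligocene 33.9 − 23.03 = 10.87; Terreneuvian 538.8 − 521 = 17.8; Furongian 497 − 485.4 = 11.6.
Ranking these from longest: Eocene > Terreneuvian > Furongian > Oligocene > Lopingian.
Position 2 in that ranking is Terreneuvian, which lasted 17.8 Myr.

Terreneuvian, 17.8 million years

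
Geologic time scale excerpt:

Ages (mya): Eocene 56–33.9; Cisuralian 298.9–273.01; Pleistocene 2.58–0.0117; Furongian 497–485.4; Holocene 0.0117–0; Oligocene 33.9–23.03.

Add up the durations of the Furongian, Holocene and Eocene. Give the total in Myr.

Each duration: Furongian = 11.6; Holocene = 0.0117; Eocene = 22.1.
Sum: 11.6 + 0.0117 + 22.1 = 33.7117 Myr.

33.7117 million years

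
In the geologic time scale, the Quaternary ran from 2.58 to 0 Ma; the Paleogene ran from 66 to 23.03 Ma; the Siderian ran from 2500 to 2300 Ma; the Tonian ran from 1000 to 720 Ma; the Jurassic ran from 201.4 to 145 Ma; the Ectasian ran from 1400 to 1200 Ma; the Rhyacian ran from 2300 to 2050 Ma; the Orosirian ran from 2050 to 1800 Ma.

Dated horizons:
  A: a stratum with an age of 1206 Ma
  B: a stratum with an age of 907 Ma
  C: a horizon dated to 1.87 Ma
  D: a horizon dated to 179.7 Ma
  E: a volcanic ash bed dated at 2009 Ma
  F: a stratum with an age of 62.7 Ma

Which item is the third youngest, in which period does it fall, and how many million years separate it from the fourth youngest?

Sorted youngest-first by Ma: C (1.87), F (62.7), D (179.7), B (907), A (1206), E (2009).
The third youngest is D at 179.7 Ma, which lies in 201.4–145 Ma: the Jurassic.
The fourth youngest is B at 907 Ma; separation = |179.7 − 907| = 727.3 Myr.

D, in the Jurassic; 727.3 million years to B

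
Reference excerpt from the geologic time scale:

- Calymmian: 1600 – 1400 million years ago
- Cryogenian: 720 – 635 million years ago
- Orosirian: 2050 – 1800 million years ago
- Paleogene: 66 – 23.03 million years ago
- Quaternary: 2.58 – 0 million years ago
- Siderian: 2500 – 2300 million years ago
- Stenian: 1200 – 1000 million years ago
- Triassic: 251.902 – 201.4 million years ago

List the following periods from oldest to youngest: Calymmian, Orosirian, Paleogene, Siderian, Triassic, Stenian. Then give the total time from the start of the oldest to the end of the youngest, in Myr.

From the excerpt: Calymmian 1600–1400; Orosirian 2050–1800; Paleogene 66–23.03; Siderian 2500–2300; Triassic 251.902–201.4; Stenian 1200–1000 (Ma).
Larger Ma is earlier, so the oldest is Siderian and the youngest is Paleogene; oldest to youngest: Siderian, Orosirian, Calymmian, Stenian, Triassic, Paleogene.
Oldest start 2500 minus youngest end 23.03 gives 2476.97 Myr overall.

Siderian, Orosirian, Calymmian, Stenian, Triassic, Paleogene; total span 2476.97 Myr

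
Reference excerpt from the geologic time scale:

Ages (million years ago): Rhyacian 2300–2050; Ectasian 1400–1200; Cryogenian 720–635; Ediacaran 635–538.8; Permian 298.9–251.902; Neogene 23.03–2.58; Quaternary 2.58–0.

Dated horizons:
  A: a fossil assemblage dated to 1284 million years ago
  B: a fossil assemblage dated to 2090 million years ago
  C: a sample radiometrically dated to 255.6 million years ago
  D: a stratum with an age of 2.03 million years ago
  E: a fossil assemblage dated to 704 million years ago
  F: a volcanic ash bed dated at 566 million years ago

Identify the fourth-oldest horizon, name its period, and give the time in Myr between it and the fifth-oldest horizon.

Larger Ma means older, so oldest first: B 2090 > A 1284 > E 704 > F 566 > C 255.6 > D 2.03.
Counting 4 along gives F (566 Ma); the excerpt puts that inside the Ediacaran, 635–538.8 Ma.
Next in line is C (255.6 Ma), and 566 − 255.6 = 310.4 Myr.

F, in the Ediacaran; 310.4 million years to C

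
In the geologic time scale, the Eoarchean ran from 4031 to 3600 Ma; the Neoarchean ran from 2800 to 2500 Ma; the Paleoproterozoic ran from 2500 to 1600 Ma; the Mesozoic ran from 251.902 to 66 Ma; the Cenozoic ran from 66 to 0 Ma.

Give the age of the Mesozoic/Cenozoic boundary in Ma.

66 Ma

The Mesozoic ends and the Cenozoic begins at 66 Ma.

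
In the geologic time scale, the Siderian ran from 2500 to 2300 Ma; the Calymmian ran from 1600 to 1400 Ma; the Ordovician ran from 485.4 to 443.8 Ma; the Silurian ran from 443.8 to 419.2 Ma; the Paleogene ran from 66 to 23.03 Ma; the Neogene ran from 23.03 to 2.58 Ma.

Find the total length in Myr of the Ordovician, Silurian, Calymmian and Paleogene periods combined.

Each duration: Ordovician = 41.6; Silurian = 24.6; Calymmian = 200; Paleogene = 42.97.
Sum: 41.6 + 24.6 + 200 + 42.97 = 309.17 Myr.

309.17 million years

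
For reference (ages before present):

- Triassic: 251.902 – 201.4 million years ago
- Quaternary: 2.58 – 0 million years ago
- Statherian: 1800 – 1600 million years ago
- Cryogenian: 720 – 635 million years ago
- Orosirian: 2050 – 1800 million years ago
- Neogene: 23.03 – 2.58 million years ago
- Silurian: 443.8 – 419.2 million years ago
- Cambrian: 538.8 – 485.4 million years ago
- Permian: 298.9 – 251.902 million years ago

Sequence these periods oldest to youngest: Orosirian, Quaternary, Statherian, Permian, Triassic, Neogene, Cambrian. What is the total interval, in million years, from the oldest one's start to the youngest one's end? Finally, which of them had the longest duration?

From the excerpt: Orosirian 2050–1800; Quaternary 2.58–0; Statherian 1800–1600; Permian 298.9–251.902; Triassic 251.902–201.4; Neogene 23.03–2.58; Cambrian 538.8–485.4 (Ma).
Larger Ma is earlier, so the oldest is Orosirian and the youngest is Quaternary; oldest to youngest: Orosirian, Statherian, Cambrian, Permian, Triassic, Neogene, Quaternary.
Oldest start 2050 minus youngest end 0 gives 2050 Myr overall.
Individual lengths (start − end): Quaternary 2.58; Permian 46.998; Triassic 50.502; Neogene 20.45; Cambrian 53.4; Statherian 200; Orosirian 250. The largest is Orosirian at 250 Myr.

Orosirian, Statherian, Cambrian, Permian, Triassic, Neogene, Quaternary; total span 2050 Myr; longest is Orosirian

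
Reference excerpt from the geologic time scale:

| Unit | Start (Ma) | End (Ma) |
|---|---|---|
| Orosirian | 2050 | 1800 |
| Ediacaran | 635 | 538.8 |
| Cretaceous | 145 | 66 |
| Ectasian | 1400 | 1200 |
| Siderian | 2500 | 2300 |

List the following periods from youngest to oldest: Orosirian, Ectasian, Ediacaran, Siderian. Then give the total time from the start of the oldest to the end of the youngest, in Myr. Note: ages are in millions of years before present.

Start ages (Ma): Siderian 2500, Orosirian 2050, Ectasian 1400, Ediacaran 635.
Ordered youngest to oldest: Ediacaran, Ectasian, Orosirian, Siderian.
Span = 2500 − 538.8 = 1961.2 Myr.

Ediacaran → Ectasian → Orosirian → Siderian; total span 1961.2 Myr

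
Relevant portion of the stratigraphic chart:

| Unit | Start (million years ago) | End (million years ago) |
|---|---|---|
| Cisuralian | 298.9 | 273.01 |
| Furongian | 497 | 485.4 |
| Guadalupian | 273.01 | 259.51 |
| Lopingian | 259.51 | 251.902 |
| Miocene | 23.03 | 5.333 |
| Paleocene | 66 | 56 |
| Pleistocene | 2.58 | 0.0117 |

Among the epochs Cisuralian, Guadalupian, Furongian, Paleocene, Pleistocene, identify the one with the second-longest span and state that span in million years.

Guadalupian, 13.5 million years

Start − end for each: Cisuralian 298.9 − 273.01 = 25.89; Guadalupian 273.01 − 259.51 = 13.5; Furongian 497 − 485.4 = 11.6; Paleocene 66 − 56 = 10; Pleistocene 2.58 − 0.0117 = 2.5683.
Ranking these from longest: Cisuralian > Guadalupian > Furongian > Paleocene > Pleistocene.
Position 2 in that ranking is Guadalupian, which lasted 13.5 Myr.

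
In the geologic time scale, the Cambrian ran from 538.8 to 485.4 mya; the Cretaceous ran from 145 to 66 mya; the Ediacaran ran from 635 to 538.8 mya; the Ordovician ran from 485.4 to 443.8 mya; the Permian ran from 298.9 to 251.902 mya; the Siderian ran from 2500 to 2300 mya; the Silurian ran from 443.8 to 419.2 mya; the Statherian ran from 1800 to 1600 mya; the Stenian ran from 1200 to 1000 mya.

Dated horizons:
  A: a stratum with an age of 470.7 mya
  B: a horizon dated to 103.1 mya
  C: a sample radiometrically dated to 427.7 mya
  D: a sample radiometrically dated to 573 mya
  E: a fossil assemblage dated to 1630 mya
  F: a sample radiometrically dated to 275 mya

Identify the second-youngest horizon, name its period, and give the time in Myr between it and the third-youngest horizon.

Smaller Ma means younger, so youngest first: B 103.1 < F 275 < C 427.7 < A 470.7 < D 573 < E 1630.
Counting 2 along gives F (275 Ma); the excerpt puts that inside the Permian, 298.9–251.902 Ma.
Next in line is C (427.7 Ma), and 427.7 − 275 = 152.7 Myr.

F, in the Permian; 152.7 million years to C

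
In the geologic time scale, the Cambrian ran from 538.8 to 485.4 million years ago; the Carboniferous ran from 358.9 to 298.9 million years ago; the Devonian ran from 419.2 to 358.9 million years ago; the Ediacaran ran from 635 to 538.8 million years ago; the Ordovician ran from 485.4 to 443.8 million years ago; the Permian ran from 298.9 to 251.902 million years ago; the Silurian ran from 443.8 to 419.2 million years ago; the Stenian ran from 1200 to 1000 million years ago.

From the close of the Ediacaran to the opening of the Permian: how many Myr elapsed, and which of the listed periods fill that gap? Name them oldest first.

239.9 million years; Cambrian, Ordovician, Silurian, Devonian, Carboniferous

The Ediacaran closes at 538.8 Ma and the Permian opens at 298.9 Ma, so the interval is 538.8 − 298.9 = 239.9 Myr.
A period fits inside if it starts at or after 538.8 Ma and ends at or before 298.9 Ma; oldest first that gives Cambrian, Ordovician, Silurian, Devonian, Carboniferous.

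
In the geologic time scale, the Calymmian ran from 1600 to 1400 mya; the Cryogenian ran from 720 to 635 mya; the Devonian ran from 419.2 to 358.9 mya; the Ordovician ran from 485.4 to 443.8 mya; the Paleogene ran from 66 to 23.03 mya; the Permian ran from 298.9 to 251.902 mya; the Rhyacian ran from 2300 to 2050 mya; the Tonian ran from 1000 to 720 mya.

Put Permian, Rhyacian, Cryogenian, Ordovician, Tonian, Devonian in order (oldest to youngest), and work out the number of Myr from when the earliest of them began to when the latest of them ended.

From the excerpt: Permian 298.9–251.902; Rhyacian 2300–2050; Cryogenian 720–635; Ordovician 485.4–443.8; Tonian 1000–720; Devonian 419.2–358.9 (Ma).
Larger Ma is earlier, so the oldest is Rhyacian and the youngest is Permian; oldest to youngest: Rhyacian, Tonian, Cryogenian, Ordovician, Devonian, Permian.
Oldest start 2300 minus youngest end 251.902 gives 2048.098 Myr overall.

Rhyacian → Tonian → Cryogenian → Ordovician → Devonian → Permian; total span 2048.098 Myr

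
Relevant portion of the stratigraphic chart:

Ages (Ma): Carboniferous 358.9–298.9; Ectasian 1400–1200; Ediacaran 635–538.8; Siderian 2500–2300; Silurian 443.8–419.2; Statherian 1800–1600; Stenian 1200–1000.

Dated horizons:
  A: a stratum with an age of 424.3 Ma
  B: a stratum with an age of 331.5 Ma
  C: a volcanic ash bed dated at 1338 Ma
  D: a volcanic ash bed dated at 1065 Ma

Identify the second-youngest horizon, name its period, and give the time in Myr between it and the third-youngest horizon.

A, in the Silurian; 640.7 million years to D

Smaller Ma means younger, so youngest first: B 331.5 < A 424.3 < D 1065 < C 1338.
Counting 2 along gives A (424.3 Ma); the excerpt puts that inside the Silurian, 443.8–419.2 Ma.
Next in line is D (1065 Ma), and 1065 − 424.3 = 640.7 Myr.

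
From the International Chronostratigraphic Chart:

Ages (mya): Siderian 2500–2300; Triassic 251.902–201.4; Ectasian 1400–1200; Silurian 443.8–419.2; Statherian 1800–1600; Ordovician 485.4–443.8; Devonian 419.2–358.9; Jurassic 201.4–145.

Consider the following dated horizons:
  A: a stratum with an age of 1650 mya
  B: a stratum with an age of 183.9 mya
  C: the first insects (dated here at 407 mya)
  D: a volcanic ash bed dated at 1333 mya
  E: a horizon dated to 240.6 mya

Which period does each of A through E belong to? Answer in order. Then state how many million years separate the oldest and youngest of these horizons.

A: 1650 Ma lies in 1800–1600 Ma, so Statherian.
B: 183.9 Ma lies in 201.4–145 Ma, so Jurassic.
C: 407 Ma lies in 419.2–358.9 Ma, so Devonian.
D: 1333 Ma lies in 1400–1200 Ma, so Ectasian.
E: 240.6 Ma lies in 251.902–201.4 Ma, so Triassic.
Oldest = 1650 Ma, youngest = 183.9 Ma → span 1466.1 Myr.

A — Statherian; B — Jurassic; C — Devonian; D — Ectasian; E — Triassic; span 1466.1 million years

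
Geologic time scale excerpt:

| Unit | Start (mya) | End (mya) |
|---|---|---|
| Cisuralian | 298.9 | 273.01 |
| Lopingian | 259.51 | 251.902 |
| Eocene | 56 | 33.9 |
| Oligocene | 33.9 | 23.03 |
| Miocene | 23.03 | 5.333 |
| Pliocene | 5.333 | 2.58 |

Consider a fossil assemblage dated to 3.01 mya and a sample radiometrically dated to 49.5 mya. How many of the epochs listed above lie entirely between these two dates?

49.5 Ma sits inside the Eocene (56–33.9) and 3.01 Ma inside the Pliocene (5.333–2.58); neither of those is wholly between the two dates.
The listed epochs lying completely between them are Oligocene, Miocene — 2 in all.

2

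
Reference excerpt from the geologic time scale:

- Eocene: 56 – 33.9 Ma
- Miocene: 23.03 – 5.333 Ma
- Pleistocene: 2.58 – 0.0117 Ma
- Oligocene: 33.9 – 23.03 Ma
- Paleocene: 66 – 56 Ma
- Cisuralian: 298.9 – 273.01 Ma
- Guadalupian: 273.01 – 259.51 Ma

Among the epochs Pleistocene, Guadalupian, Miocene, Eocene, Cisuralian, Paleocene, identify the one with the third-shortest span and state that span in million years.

Guadalupian, 13.5 million years

Durations: Pleistocene 2.5683; Guadalupian 13.5; Miocene 17.697; Eocene 22.1; Cisuralian 25.89; Paleocene 10 Myr.
Sorted shortest-first: Pleistocene (2.5683), Paleocene (10), Guadalupian (13.5), Miocene (17.697), Eocene (22.1), Cisuralian (25.89).
The third shortest is Guadalupian at 13.5 Myr.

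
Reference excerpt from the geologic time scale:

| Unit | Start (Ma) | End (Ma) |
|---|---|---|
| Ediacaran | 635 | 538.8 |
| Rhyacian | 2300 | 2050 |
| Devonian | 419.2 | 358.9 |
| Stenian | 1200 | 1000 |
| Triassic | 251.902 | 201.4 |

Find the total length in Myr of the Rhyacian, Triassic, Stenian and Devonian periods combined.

Each duration: Rhyacian = 250; Triassic = 50.502; Stenian = 200; Devonian = 60.3.
Sum: 250 + 50.502 + 200 + 60.3 = 560.802 Myr.

560.802 million years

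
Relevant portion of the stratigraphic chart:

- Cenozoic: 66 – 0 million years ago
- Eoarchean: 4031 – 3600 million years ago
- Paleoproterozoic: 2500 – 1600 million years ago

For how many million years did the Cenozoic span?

66 million years

66 − 0 = 66 million years.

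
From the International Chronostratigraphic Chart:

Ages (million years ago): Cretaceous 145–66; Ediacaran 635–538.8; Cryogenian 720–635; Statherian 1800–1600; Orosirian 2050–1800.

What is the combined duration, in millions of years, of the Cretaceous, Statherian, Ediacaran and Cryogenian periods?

460.2 million years

Duration is start − end for each: (145 − 66) + (1800 − 1600) + (635 − 538.8) + (720 − 635).
That is 79 + 200 + 96.2 + 85, which totals 460.2 million years.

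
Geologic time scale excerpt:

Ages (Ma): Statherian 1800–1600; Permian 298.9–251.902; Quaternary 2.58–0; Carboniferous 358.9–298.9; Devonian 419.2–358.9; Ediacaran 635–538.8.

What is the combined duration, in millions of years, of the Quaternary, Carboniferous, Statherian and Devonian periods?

322.88 million years

Each duration: Quaternary = 2.58; Carboniferous = 60; Statherian = 200; Devonian = 60.3.
Sum: 2.58 + 60 + 200 + 60.3 = 322.88 Myr.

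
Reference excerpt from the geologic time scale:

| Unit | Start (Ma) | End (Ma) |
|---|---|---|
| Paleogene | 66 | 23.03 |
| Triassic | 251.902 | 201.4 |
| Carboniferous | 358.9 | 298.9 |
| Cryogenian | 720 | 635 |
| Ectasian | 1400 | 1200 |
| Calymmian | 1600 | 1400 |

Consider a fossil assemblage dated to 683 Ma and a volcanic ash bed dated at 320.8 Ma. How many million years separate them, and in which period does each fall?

362.2 million years apart; the first in the Cryogenian, the second in the Carboniferous

Elapsed time: 683 − 320.8 = 362.2 Myr.
683 Ma lies within 720–635 Ma: Cryogenian.
320.8 Ma lies within 358.9–298.9 Ma: Carboniferous.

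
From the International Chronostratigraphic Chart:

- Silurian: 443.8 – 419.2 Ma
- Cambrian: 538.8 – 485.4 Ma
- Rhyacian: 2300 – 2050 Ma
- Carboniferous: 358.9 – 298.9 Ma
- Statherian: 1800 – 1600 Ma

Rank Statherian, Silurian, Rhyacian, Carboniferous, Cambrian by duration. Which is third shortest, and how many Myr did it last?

Carboniferous, 60 million years

Start − end for each: Statherian 1800 − 1600 = 200; Silurian 443.8 − 419.2 = 24.6; Rhyacian 2300 − 2050 = 250; Carboniferous 358.9 − 298.9 = 60; Cambrian 538.8 − 485.4 = 53.4.
Ranking these from shortest: Silurian < Cambrian < Carboniferous < Statherian < Rhyacian.
Position 3 in that ranking is Carboniferous, which lasted 60 Myr.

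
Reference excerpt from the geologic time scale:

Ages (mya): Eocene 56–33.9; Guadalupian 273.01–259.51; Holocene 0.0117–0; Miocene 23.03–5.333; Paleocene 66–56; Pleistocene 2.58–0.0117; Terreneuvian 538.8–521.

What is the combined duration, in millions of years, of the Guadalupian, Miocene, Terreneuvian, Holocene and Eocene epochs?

71.1087 million years

Duration is start − end for each: (273.01 − 259.51) + (23.03 − 5.333) + (538.8 − 521) + (0.0117 − 0) + (56 − 33.9).
That is 13.5 + 17.697 + 17.8 + 0.0117 + 22.1, which totals 71.1087 million years.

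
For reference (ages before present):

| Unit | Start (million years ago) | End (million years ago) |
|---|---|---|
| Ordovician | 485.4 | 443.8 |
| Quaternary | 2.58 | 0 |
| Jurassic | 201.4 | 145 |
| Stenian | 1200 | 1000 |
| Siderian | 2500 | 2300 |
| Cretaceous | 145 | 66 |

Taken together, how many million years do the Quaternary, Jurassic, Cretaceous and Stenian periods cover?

337.98 million years

Duration is start − end for each: (2.58 − 0) + (201.4 − 145) + (145 − 66) + (1200 − 1000).
That is 2.58 + 56.4 + 79 + 200, which totals 337.98 million years.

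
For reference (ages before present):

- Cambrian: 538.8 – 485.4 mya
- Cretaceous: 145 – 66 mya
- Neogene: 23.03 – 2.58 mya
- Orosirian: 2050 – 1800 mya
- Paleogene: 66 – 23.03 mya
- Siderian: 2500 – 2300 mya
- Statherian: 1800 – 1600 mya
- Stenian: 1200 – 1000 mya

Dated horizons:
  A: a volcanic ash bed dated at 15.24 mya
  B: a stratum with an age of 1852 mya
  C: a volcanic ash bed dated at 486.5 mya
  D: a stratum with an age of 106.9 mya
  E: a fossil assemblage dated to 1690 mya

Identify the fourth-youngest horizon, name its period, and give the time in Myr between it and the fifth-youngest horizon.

Smaller Ma means younger, so youngest first: A 15.24 < D 106.9 < C 486.5 < E 1690 < B 1852.
Counting 4 along gives E (1690 Ma); the excerpt puts that inside the Statherian, 1800–1600 Ma.
Next in line is B (1852 Ma), and 1852 − 1690 = 162 Myr.

E, in the Statherian; 162 million years to B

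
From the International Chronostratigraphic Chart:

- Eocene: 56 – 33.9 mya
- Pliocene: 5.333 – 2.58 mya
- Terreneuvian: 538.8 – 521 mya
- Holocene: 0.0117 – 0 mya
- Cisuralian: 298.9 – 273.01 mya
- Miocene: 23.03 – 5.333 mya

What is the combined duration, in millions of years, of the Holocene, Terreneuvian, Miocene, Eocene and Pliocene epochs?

60.3617 million years

Each duration: Holocene = 0.0117; Terreneuvian = 17.8; Miocene = 17.697; Eocene = 22.1; Pliocene = 2.753.
Sum: 0.0117 + 17.8 + 17.697 + 22.1 + 2.753 = 60.3617 Myr.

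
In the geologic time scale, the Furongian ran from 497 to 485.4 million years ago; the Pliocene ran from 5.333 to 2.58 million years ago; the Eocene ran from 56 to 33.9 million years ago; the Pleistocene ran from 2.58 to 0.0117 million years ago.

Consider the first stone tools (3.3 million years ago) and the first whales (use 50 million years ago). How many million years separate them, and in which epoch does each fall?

Elapsed time: 50 − 3.3 = 46.7 Myr.
3.3 Ma lies within 5.333–2.58 Ma: Pliocene.
50 Ma lies within 56–33.9 Ma: Eocene.

46.7 million years apart; the first in the Pliocene, the second in the Eocene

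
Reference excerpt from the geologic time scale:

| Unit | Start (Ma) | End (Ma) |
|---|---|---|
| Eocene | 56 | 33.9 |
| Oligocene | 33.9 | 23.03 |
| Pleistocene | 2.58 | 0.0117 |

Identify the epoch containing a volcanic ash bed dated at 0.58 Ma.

0.58 Ma lies between 2.58 and 0.0117 Ma, so it falls in the Pleistocene.

Pleistocene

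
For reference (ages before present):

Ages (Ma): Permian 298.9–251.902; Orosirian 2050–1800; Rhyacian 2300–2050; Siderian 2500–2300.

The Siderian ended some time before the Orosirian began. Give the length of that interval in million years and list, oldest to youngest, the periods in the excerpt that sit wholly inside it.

The Siderian closes at 2300 Ma and the Orosirian opens at 2050 Ma, so the interval is 2300 − 2050 = 250 Myr.
A period fits inside if it starts at or after 2300 Ma and ends at or before 2050 Ma; oldest first that gives Rhyacian.

250 million years; Rhyacian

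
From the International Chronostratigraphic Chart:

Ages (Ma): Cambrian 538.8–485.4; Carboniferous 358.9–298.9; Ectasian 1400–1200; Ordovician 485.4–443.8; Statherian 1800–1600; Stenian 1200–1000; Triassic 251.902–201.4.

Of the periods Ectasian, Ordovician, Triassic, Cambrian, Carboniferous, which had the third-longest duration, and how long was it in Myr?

Cambrian, 53.4 million years

Start − end for each: Ectasian 1400 − 1200 = 200; Ordovician 485.4 − 443.8 = 41.6; Triassic 251.902 − 201.4 = 50.502; Cambrian 538.8 − 485.4 = 53.4; Carboniferous 358.9 − 298.9 = 60.
Ranking these from longest: Ectasian > Carboniferous > Cambrian > Triassic > Ordovician.
Position 3 in that ranking is Cambrian, which lasted 53.4 Myr.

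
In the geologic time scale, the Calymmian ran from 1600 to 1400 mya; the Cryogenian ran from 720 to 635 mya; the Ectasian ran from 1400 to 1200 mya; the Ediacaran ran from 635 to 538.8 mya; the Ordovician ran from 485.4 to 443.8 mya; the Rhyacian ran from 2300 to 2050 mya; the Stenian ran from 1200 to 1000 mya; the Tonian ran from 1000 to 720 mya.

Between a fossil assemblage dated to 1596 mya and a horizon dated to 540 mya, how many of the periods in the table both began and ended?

The older date is 1596 Ma and the younger is 540 Ma.
Periods with start < 1596 and end > 540 Ma: Ectasian (1400–1200), Stenian (1200–1000), Tonian (1000–720), Cryogenian (720–635).
That is 4 complete periods.

4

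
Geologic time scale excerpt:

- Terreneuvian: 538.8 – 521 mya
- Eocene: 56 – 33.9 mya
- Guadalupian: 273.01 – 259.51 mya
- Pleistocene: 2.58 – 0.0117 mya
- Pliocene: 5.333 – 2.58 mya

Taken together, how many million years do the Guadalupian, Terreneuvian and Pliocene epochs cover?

Duration is start − end for each: (273.01 − 259.51) + (538.8 − 521) + (5.333 − 2.58).
That is 13.5 + 17.8 + 2.753, which totals 34.053 million years.

34.053 million years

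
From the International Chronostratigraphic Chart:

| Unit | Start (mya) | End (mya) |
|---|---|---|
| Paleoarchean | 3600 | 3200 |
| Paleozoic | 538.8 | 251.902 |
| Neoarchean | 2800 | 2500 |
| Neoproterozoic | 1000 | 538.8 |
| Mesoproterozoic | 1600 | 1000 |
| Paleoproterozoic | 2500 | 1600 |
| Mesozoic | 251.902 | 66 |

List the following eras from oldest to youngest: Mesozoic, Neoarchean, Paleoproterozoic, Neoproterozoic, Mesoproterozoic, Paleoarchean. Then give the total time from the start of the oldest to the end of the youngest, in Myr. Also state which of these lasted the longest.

Start ages (Ma): Paleoarchean 3600, Neoarchean 2800, Paleoproterozoic 2500, Mesoproterozoic 1600, Neoproterozoic 1000, Mesozoic 251.902.
Ordered oldest to youngest: Paleoarchean, Neoarchean, Paleoproterozoic, Mesoproterozoic, Neoproterozoic, Mesozoic.
Span = 3600 − 66 = 3534 Myr.
Durations: Neoarchean 300, Neoproterozoic 461.2, Mesoproterozoic 600, Paleoproterozoic 900, Paleoarchean 400, Mesozoic 185.902 → longest is Paleoproterozoic (900 Myr).

Paleoarchean → Neoarchean → Paleoproterozoic → Mesoproterozoic → Neoproterozoic → Mesozoic; total span 3534 Myr; longest is Paleoproterozoic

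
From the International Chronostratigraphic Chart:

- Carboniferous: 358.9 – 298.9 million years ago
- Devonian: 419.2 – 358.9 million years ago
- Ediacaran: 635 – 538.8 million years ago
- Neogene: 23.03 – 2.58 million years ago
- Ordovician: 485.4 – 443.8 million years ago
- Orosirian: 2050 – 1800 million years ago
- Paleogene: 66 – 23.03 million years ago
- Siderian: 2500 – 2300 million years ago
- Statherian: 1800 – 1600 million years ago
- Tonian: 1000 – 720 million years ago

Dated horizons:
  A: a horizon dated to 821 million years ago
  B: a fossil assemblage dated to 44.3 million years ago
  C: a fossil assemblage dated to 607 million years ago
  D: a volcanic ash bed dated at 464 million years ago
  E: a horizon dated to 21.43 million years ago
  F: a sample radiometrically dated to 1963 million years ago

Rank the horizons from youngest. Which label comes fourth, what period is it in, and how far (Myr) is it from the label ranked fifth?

Smaller Ma means younger, so youngest first: E 21.43 < B 44.3 < D 464 < C 607 < A 821 < F 1963.
Counting 4 along gives C (607 Ma); the excerpt puts that inside the Ediacaran, 635–538.8 Ma.
Next in line is A (821 Ma), and 821 − 607 = 214 Myr.

C, in the Ediacaran; 214 million years to A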